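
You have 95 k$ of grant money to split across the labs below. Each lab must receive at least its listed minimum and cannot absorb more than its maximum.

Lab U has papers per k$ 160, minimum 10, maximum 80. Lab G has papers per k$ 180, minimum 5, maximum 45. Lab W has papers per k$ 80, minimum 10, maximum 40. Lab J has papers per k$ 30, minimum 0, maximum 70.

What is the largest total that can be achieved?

Meeting every minimum uses 10+5+10+0 = 25 k$, leaving 70.
Order the labs by papers per k$: Lab G 180 > Lab U 160 > Lab W 80 > Lab J 30.
Give Lab G 40 more to hit its cap of 45 → 30 left.
Lab U: +30 (room for 70) → 40. Pool exhausted.
Total = 160×40 + 180×45 + 80×10 = 15300.

15300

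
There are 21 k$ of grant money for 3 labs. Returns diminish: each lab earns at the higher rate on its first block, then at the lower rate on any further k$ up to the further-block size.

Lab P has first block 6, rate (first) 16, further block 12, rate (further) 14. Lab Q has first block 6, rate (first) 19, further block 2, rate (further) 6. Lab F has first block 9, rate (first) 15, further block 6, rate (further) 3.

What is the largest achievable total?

345

Rank every tier by rate: Lab Q/T1 19 > Lab P/T1 16 > Lab F/T1 15 > Lab P/T2 14 > Lab Q/T2 6 > Lab F/T2 3.
Fill Lab Q T1 block (6 at 19) → 15 left.
Lab P/T1 (16): +6 → 9 left.
Fill Lab F T1 block (9 at 15) → 0 left.
Total = 19×6 + 16×6 + 15×9 = 345.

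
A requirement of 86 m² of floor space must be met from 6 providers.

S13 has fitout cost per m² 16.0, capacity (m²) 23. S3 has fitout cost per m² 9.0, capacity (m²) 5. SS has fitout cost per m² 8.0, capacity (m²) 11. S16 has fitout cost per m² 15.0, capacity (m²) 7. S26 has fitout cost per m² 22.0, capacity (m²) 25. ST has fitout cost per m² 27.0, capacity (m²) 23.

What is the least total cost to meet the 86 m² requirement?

1561

Use providers in increasing cost order.
SS (8.0): use full 11 ; 75 m² to go.
S3 (9.0): use full 5 ; 70 m² to go.
S16 at 15.0: take all 7 m² ; 63 still needed.
Take 23 from S13 at 16.0 ; need 40 more.
Take 25 from S26 at 22.0 ; need 15 more.
Take 15 from ST at 27.0 to finish.
Cost = 11×8.0 + 5×9.0 + 7×15.0 + 23×16.0 + 25×22.0 + 15×27.0 = 1561.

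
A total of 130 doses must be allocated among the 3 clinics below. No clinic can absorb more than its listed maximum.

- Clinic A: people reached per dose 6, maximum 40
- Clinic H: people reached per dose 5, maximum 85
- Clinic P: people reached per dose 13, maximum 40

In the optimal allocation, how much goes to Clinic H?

50

Rank by people reached per dose: Clinic P 13 > Clinic A 6 > Clinic H 5.
Clinic P takes 40 to reach its cap of 40 ; 90 left.
Clinic A: +40 to 40 (cap) ; 50 left.
Only 50 left; Clinic H takes them to reach 50.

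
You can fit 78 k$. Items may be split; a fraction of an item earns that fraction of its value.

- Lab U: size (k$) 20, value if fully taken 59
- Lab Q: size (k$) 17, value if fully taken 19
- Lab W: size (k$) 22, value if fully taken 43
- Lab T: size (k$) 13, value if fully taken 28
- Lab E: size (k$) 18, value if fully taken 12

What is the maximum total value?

Sort by value density: Lab U 59/20≈2.95, Lab T 28/13≈2.15, Lab W 43/22≈1.95, Lab Q 19/17≈1.12, Lab E 12/18≈0.667.
Take all of Lab U (20 k$, value 59) ; 58 k$ left.
All 13 k$ of Lab T fit (value 28) ; 45 remain.
Lab W: take in full, 22 k$ for value 43 ; 23 left.
Lab Q: take in full, 17 k$ for value 19 ; 6 left.
Only 6 k$ remain; take 6/18 of Lab E for value 12×6/18 = 4.
Total value = 153.

153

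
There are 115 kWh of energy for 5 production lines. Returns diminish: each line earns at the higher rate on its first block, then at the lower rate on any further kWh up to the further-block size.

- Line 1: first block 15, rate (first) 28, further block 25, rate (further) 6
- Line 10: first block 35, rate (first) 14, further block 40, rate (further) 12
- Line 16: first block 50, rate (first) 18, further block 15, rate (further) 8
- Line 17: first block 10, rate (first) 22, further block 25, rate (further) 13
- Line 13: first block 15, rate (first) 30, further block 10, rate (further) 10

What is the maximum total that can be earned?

2340

Rank every tier by rate: Line 13/first 30 > Line 1/first 28 > Line 17/first 22 > Line 16/first 18 > Line 10/first 14 > Line 17/second 13 > Line 10/second 12 > Line 13/second 10 > Line 16/second 8 > Line 1/second 6.
Line 13/first (30): +15 → 100 left.
Line 1 first at 28: fill all 15 → 85 left.
Line 17 first at 22: fill all 10 → 75 left.
Line 16/first (18): +50 → 25 left.
Line 10/first: +25 of 35 at 14; pool empty.
Total = 30×15 + 28×15 + 22×10 + 18×50 + 14×25 = 2340.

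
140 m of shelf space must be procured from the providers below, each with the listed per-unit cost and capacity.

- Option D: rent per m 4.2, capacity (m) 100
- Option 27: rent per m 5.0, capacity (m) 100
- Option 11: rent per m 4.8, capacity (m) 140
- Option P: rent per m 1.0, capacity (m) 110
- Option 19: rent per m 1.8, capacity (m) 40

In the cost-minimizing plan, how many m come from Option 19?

30

Use providers in increasing cost order.
Option P at 1.0: take all 110 m ; 30 still needed.
Take 30 from Option 19 at 1.8 to finish.
Option D, Option 11, Option 27: unused.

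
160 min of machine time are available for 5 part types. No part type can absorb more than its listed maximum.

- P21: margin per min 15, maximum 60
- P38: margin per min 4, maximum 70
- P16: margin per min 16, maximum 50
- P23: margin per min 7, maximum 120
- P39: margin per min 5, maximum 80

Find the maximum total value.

Highest margin per min first: P16 16 > P21 15 > P23 7 > P39 5 > P38 4.
P16: +50 to 50 (cap) → 110 left.
Give P21 60 to hit its cap of 60 → 50 left.
P23 has room for 120 but only 50 remain, so it gets 50.
Total = 15×60 + 16×50 + 7×50 = 2050.

2050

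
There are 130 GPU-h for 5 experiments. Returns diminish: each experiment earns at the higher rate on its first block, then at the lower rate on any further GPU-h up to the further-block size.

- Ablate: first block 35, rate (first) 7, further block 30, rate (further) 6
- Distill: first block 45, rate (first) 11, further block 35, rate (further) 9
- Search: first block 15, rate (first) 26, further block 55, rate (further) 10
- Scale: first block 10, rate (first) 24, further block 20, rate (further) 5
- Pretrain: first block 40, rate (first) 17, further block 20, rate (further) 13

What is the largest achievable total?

Order all 10 blocks by rate: Search/first 26 > Scale/first 24 > Pretrain/first 17 > Pretrain/second 13 > Distill/first 11 > Search/second 10 > Distill/second 9 > Ablate/first 7 > Ablate/second 6 > Scale/second 5.
Search/first (26): +15 → 115 left.
Scale first at 24: fill all 10 → 105 left.
Pretrain/first (17): +40 → 65 left.
Pretrain/second (13): +20 → 45 left.
Fill Distill first block (45 at 11) → 0 left.
Total = 26×15 + 24×10 + 17×40 + 13×20 + 11×45 = 2065.

2065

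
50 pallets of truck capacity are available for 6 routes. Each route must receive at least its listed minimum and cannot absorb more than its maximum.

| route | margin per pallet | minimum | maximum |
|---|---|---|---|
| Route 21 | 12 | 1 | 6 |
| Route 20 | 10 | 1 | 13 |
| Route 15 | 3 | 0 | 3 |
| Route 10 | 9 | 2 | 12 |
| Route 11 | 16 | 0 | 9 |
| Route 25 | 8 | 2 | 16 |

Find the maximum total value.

534

Meeting every minimum uses 1+1+0+2+0+2 = 6 pallets, leaving 44.
Highest margin per pallet first: Route 11 16 > Route 21 12 > Route 20 10 > Route 10 9 > Route 25 8 > Route 15 3.
Route 11 takes 9 more to reach its cap of 9 ; 35 left.
Route 21 takes 5 more to reach its cap of 6 ; 30 left.
Give Route 20 12 more to hit its cap of 13 ; 18 left.
Route 10: +10 to 12 (cap) ; 8 left.
Route 25 has room for 14 more but only 8 remain, so it gets 10.
Total = 12×6 + 10×13 + 9×12 + 16×9 + 8×10 = 534.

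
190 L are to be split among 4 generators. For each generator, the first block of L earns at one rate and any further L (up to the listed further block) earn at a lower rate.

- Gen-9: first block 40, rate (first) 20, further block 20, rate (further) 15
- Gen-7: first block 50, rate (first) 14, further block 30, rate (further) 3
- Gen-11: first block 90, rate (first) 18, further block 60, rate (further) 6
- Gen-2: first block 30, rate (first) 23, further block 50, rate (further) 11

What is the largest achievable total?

Treat each block as its own option and order by rate: Gen-2/first 23 > Gen-9/first 20 > Gen-11/first 18 > Gen-9/second 15 > Gen-7/first 14 > Gen-2/second 11 > Gen-11/second 6 > Gen-7/second 3.
Gen-2/first (23): +30 → 160 left.
Fill Gen-9 first block (40 at 20) → 120 left.
Gen-11/first (18): +90 → 30 left.
Fill Gen-9 second block (20 at 15) → 10 left.
Gen-7 first at 14: only 10 left, fill 10.
Total = 23×30 + 20×40 + 18×90 + 15×20 + 14×10 = 3550.

3550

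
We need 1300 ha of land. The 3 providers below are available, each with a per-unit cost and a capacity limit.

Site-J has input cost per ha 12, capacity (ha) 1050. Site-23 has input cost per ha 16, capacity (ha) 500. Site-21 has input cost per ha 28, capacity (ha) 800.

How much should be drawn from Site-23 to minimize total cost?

250

Use providers in increasing cost order.
Take 1050 from Site-J at 12 ; need 250 more.
Take 250 from Site-23 at 16 to finish.
Site-21: unused.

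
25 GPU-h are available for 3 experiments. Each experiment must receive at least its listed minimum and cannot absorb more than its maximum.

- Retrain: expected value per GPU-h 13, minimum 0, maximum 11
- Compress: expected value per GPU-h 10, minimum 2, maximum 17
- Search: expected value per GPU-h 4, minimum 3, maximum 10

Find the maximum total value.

265

Meeting every minimum uses 0+2+3 = 5 GPU-h, leaving 20.
Highest expected value per GPU-h first: Retrain 13 > Compress 10 > Search 4.
Retrain takes 11 more to reach its cap of 11 ; 9 left.
Compress has room for 15 more but only 9 remain, so it gets 11.
Total = 13×11 + 10×11 + 4×3 = 265.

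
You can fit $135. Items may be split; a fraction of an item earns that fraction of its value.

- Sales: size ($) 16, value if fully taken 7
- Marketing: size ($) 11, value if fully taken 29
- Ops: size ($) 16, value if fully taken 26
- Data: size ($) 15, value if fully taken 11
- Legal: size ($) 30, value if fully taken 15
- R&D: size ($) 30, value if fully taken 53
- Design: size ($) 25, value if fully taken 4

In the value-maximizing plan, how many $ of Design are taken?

Best value per unit of size first: Marketing 29/11≈2.64, R&D 53/30≈1.77, Ops 26/16≈1.62, Data 11/15≈0.733, Legal 15/30≈0.5, Sales 7/16≈0.438, Design 4/25≈0.16.
All 11 $ of Marketing fit (value 29) → 124 remain.
R&D: take in full, 30 $ for value 53 → 94 left.
All 16 $ of Ops fit (value 26) → 78 remain.
Data: take in full, 15 $ for value 11 → 63 left.
Legal: take in full, 30 $ for value 15 → 33 left.
All 16 $ of Sales fit (value 7) → 17 remain.
17 $ left: a 17/25 share of Design gives 4×17/25 = 2.72.

17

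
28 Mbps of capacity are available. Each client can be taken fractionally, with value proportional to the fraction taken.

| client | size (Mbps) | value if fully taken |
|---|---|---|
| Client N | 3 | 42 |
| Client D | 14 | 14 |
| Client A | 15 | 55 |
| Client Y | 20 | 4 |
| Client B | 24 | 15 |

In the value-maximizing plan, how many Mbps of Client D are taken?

10

Sort by value density: Client N 42/3≈14, Client A 55/15≈3.67, Client D 14/14≈1, Client B 15/24≈0.625, Client Y 4/20≈0.2.
All 3 Mbps of Client N fit (value 42) ; 25 remain.
All 15 Mbps of Client A fit (value 55) ; 10 remain.
Fill the last 10 Mbps with part of Client D: 10/14 of it earns 10.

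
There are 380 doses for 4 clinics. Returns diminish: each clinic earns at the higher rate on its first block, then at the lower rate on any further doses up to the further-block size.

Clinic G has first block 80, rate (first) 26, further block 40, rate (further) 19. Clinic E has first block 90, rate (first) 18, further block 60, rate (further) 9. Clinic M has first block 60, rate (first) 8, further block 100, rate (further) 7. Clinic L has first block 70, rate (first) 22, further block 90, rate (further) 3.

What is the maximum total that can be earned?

Rank every tier by rate: Clinic G/T1 26 > Clinic L/T1 22 > Clinic G/T2 19 > Clinic E/T1 18 > Clinic E/T2 9 > Clinic M/T1 8 > Clinic M/T2 7 > Clinic L/T2 3.
Clinic G T1 at 26: fill all 80 ; 300 left.
Fill Clinic L T1 block (70 at 22) ; 230 left.
Clinic G/T2 (19): +40 ; 190 left.
Clinic E/T1 (18): +90 ; 100 left.
Fill Clinic E T2 block (60 at 9) ; 40 left.
40 remain; put them into Clinic M T1 at 8.
Total = 26×80 + 22×70 + 19×40 + 18×90 + 9×60 + 8×40 = 6860.

6860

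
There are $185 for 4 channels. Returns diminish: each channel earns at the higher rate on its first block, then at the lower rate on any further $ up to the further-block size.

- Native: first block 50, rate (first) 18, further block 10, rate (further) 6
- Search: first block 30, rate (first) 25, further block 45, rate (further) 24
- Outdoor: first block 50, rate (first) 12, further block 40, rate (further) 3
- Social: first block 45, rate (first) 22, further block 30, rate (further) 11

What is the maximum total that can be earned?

3900

Rank every tier by rate: Search/first 25 > Search/second 24 > Social/first 22 > Native/first 18 > Outdoor/first 12 > Social/second 11 > Native/second 6 > Outdoor/second 3.
Search/first (25): +30 — 155 left.
Fill Search second block (45 at 24) — 110 left.
Fill Social first block (45 at 22) — 65 left.
Fill Native first block (50 at 18) — 15 left.
Outdoor first at 12: only 15 left, fill 15.
Total = 25×30 + 24×45 + 22×45 + 18×50 + 12×15 = 3900.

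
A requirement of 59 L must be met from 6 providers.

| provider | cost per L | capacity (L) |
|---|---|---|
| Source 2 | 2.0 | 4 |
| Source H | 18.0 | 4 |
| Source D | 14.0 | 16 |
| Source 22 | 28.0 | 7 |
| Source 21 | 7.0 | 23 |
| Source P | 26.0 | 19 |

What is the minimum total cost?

Fill from the cheapest provider first.
Source 2 at 2.0: take all 4 L ; 55 still needed.
Source 21 (7.0): use full 23 ; 32 L to go.
Source D (14.0): use full 16 ; 16 L to go.
Source H at 18.0: take all 4 L ; 12 still needed.
Source P at 26.0: take 12 of its 19 ; requirement met.
Source 22: unused.
Cost = 4×2.0 + 23×7.0 + 16×14.0 + 4×18.0 + 12×26.0 = 777.

777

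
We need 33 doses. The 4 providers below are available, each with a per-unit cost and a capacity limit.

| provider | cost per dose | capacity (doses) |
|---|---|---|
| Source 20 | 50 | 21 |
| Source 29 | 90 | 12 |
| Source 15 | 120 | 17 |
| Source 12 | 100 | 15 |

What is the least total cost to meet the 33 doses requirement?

Cheapest first:
Source 20 (50): use full 21 → 12 doses to go.
Take 12 from Source 29 at 90 → need 0 more.
Source 12, Source 15: unused.
Cost = 21×50 + 12×90 = 2130.

2130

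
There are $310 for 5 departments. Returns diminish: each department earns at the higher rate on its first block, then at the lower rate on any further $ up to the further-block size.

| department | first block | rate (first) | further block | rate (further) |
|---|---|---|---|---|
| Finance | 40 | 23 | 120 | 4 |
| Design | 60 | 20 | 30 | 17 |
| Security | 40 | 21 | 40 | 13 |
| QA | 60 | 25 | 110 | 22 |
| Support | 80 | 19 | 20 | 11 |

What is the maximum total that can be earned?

6880

Treat each block as its own option and order by rate: QA/first 25 > Finance/first 23 > QA/second 22 > Security/first 21 > Design/first 20 > Support/first 19 > Design/second 17 > Security/second 13 > Support/second 11 > Finance/second 4.
QA first at 25: fill all 60 — 250 left.
Fill Finance first block (40 at 23) — 210 left.
QA second at 22: fill all 110 — 100 left.
Security first at 21: fill all 40 — 60 left.
Fill Design first block (60 at 20) — 0 left.
Total = 25×60 + 23×40 + 22×110 + 21×40 + 20×60 = 6880.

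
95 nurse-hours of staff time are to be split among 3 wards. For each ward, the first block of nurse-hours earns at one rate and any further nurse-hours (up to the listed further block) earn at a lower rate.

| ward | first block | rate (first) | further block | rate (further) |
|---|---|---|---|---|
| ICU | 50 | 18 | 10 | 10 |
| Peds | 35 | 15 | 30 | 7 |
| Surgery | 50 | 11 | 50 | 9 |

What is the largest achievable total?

1535

Treat each block as its own option and order by rate: ICU/T1 18 > Peds/T1 15 > Surgery/T1 11 > ICU/T2 10 > Surgery/T2 9 > Peds/T2 7.
ICU T1 at 18: fill all 50 → 45 left.
Peds/T1 (15): +35 → 10 left.
10 remain; put them into Surgery T1 at 11.
Total = 18×50 + 15×35 + 11×10 = 1535.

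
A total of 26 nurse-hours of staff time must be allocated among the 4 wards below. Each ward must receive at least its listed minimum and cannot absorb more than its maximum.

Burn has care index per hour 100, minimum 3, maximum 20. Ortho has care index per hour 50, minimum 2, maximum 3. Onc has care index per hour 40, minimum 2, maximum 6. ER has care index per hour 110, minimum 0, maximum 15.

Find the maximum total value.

Meeting every minimum uses 3+2+2+0 = 7 nurse-hours, leaving 19.
Highest care index per hour first: ER 110 > Burn 100 > Ortho 50 > Onc 40.
Give ER 15 more to hit its cap of 15 ; 4 left.
Burn: +4 (room for 17) → 7. Pool exhausted.
Total = 100×7 + 50×2 + 40×2 + 110×15 = 2530.

2530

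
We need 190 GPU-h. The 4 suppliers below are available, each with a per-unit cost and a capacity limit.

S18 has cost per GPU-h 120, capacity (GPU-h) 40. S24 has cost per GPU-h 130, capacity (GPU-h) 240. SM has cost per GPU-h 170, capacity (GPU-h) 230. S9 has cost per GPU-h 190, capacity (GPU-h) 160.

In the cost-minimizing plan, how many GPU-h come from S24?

Cheapest first:
S18 (120): use full 40 ; 150 GPU-h to go.
S24 (130): take the remaining 150 ; done.
SM, S9: unused.

150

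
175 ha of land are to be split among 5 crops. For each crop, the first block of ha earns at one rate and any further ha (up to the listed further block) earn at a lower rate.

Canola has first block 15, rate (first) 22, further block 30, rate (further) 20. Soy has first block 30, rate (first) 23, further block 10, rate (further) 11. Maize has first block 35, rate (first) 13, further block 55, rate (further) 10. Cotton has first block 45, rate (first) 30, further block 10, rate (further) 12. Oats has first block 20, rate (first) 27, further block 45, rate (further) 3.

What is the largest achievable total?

Treat each block as its own option and order by rate: Cotton/T1 30 > Oats/T1 27 > Soy/T1 23 > Canola/T1 22 > Canola/T2 20 > Maize/T1 13 > Cotton/T2 12 > Soy/T2 11 > Maize/T2 10 > Oats/T2 3.
Fill Cotton T1 block (45 at 30) ; 130 left.
Fill Oats T1 block (20 at 27) ; 110 left.
Soy T1 at 23: fill all 30 ; 80 left.
Fill Canola T1 block (15 at 22) ; 65 left.
Fill Canola T2 block (30 at 20) ; 35 left.
Fill Maize T1 block (35 at 13) ; 0 left.
Total = 30×45 + 27×20 + 23×30 + 22×15 + 20×30 + 13×35 = 3965.

3965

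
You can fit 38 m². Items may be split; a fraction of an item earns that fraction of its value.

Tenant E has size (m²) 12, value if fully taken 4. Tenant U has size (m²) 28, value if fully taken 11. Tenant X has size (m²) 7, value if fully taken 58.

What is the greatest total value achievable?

70

Best value per unit of size first: Tenant X 58/7≈8.29, Tenant U 11/28≈0.393, Tenant E 4/12≈0.333.
Take all of Tenant X (7 m², value 58) → 31 m² left.
Tenant U: take in full, 28 m² for value 11 → 3 left.
Only 3 m² remain; take 3/12 of Tenant E for value 4×3/12 = 1.
Total value = 70.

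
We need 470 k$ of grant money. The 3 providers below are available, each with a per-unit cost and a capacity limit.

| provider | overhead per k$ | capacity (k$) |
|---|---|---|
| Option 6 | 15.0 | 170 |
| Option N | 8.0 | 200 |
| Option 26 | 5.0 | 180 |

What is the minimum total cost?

3850

Fill from the cheapest provider first.
Option 26 at 5.0: take all 180 k$ ; 290 still needed.
Option N (8.0): use full 200 ; 90 k$ to go.
Take 90 from Option 6 at 15.0 to finish.
Cost = 180×5.0 + 200×8.0 + 90×15.0 = 3850.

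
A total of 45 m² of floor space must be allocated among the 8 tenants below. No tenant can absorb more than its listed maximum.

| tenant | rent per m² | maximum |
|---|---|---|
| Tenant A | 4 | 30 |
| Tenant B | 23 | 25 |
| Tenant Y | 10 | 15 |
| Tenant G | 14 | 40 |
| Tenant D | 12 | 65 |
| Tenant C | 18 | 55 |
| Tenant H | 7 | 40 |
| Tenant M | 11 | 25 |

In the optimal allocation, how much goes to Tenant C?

Highest rent per m² first: Tenant B 23 > Tenant C 18 > Tenant G 14 > Tenant D 12 > Tenant M 11 > Tenant Y 10 > Tenant H 7 > Tenant A 4.
Give Tenant B 25 to hit its cap of 25 ; 20 left.
Only 20 left; Tenant C takes them to reach 20.

20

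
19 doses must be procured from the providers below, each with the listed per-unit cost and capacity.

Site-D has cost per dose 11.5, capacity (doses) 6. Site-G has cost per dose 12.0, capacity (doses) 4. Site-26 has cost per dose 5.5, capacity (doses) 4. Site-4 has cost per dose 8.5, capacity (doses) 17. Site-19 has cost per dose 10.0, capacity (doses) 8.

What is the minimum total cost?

149.5

Cheapest first:
Site-26 at 5.5: take all 4 doses → 15 still needed.
Take 15 from Site-4 at 8.5 to finish.
Site-19, Site-D, Site-G: unused.
Cost = 4×5.5 + 15×8.5 = 149.5.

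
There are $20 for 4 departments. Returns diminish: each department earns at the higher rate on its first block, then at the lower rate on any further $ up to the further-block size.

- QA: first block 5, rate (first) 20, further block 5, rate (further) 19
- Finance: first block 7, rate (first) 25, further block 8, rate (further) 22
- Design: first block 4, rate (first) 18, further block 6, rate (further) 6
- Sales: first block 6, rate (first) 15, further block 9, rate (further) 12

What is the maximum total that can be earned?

451

Treat each block as its own option and order by rate: Finance/first 25 > Finance/second 22 > QA/first 20 > QA/second 19 > Design/first 18 > Sales/first 15 > Sales/second 12 > Design/second 6.
Finance/first (25): +7 → 13 left.
Fill Finance second block (8 at 22) → 5 left.
Fill QA first block (5 at 20) → 0 left.
Total = 25×7 + 22×8 + 20×5 = 451.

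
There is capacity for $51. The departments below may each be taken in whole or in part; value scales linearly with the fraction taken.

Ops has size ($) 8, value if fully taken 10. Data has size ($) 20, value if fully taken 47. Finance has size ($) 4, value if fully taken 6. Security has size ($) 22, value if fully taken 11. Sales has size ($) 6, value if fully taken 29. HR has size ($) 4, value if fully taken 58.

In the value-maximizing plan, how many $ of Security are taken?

Best value per unit of size first: HR 58/4≈14.5, Sales 29/6≈4.83, Data 47/20≈2.35, Finance 6/4≈1.5, Ops 10/8≈1.25, Security 11/22≈0.5.
All 4 $ of HR fit (value 58) — 47 remain.
Take all of Sales (6 $, value 29) — 41 $ left.
Data: take in full, 20 $ for value 47 — 21 left.
Finance: take in full, 4 $ for value 6 — 17 left.
Take all of Ops (8 $, value 10) — 9 $ left.
Only 9 $ remain; take 9/22 of Security for value 11×9/22 = 4.5.

9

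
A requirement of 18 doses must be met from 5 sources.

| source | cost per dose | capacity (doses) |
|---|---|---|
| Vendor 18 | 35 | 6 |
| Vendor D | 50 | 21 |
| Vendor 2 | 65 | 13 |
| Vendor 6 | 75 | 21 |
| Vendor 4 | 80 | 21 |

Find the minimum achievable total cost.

Use sources in increasing cost order.
Take 6 from Vendor 18 at 35 ; need 12 more.
Vendor D at 50: take 12 of its 21 ; requirement met.
Vendor 2, Vendor 6, Vendor 4: unused.
Cost = 6×35 + 12×50 = 810.

810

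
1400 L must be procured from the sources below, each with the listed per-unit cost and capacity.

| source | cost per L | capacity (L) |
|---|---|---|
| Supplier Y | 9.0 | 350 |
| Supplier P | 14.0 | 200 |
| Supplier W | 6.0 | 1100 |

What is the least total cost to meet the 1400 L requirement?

Fill from the cheapest source first.
Supplier W (6.0): use full 1100 → 300 L to go.
Take 300 from Supplier Y at 9.0 to finish.
Supplier P: unused.
Cost = 1100×6.0 + 300×9.0 = 9300.

9300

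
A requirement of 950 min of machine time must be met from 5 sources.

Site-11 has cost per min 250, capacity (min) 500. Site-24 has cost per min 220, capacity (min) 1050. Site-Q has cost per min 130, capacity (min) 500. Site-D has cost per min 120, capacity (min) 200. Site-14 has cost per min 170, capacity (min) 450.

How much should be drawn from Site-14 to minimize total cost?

Cheapest first:
Site-D at 120: take all 200 min ; 750 still needed.
Site-Q (130): use full 500 ; 250 min to go.
Site-14 (170): take the remaining 250 ; done.
Site-24, Site-11: unused.

250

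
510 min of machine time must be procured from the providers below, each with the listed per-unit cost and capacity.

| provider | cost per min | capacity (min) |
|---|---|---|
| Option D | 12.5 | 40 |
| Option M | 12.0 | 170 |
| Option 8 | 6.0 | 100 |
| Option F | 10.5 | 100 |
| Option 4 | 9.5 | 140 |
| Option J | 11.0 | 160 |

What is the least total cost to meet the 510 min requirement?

Use providers in increasing cost order.
Option 8 at 6.0: take all 100 min ; 410 still needed.
Option 4 (9.5): use full 140 ; 270 min to go.
Take 100 from Option F at 10.5 ; need 170 more.
Option J (11.0): use full 160 ; 10 min to go.
Option M (12.0): take the remaining 10 ; done.
Option D: unused.
Cost = 100×6.0 + 140×9.5 + 100×10.5 + 160×11.0 + 10×12.0 = 4860.

4860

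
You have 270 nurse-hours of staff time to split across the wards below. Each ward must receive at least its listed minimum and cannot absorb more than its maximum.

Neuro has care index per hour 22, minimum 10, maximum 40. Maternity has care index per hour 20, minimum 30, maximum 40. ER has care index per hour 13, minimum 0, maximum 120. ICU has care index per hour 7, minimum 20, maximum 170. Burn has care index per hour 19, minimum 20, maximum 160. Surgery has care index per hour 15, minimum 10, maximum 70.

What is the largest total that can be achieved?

5010

Meeting every minimum uses 10+30+0+20+20+10 = 90 nurse-hours, leaving 180.
Order the wards by care index per hour: Neuro 22 > Maternity 20 > Burn 19 > Surgery 15 > ER 13 > ICU 7.
Neuro: +30 to 40 (cap) → 150 left.
Maternity: +10 to 40 (cap) → 140 left.
Give Burn 140 more to hit its cap of 160 → 0 left.
Total = 22×40 + 20×40 + 7×20 + 19×160 + 15×10 = 5010.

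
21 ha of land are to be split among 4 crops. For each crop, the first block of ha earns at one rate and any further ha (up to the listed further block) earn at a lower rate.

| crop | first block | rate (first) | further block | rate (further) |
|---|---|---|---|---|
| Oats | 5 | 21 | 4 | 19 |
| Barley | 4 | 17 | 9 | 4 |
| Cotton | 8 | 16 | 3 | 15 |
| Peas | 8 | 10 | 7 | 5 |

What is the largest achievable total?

377

Rank every tier by rate: Oats/tier1 21 > Oats/tier2 19 > Barley/tier1 17 > Cotton/tier1 16 > Cotton/tier2 15 > Peas/tier1 10 > Peas/tier2 5 > Barley/tier2 4.
Fill Oats tier1 block (5 at 21) — 16 left.
Oats tier2 at 19: fill all 4 — 12 left.
Barley tier1 at 17: fill all 4 — 8 left.
Cotton/tier1 (16): +8 — 0 left.
Total = 21×5 + 19×4 + 17×4 + 16×8 = 377.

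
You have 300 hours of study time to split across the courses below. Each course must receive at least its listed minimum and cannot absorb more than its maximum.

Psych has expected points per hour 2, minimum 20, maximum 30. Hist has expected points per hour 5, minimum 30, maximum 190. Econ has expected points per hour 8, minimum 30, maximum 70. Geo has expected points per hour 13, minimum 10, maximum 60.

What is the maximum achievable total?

Meeting every minimum uses 20+30+30+10 = 90 hours, leaving 210.
Order the courses by expected points per hour: Geo 13 > Econ 8 > Hist 5 > Psych 2.
Give Geo 50 more to hit its cap of 60 — 160 left.
Econ takes 40 more to reach its cap of 70 — 120 left.
Hist: +120 (room for 160) → 150. Pool exhausted.
Total = 2×20 + 5×150 + 8×70 + 13×60 = 2130.

2130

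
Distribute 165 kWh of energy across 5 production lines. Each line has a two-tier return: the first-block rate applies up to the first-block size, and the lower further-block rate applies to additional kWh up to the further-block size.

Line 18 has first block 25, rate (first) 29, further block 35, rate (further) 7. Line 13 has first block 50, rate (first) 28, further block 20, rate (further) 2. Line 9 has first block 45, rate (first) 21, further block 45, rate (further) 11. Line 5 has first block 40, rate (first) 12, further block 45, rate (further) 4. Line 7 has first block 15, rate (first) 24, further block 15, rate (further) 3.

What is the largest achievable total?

Treat each block as its own option and order by rate: Line 18/first 29 > Line 13/first 28 > Line 7/first 24 > Line 9/first 21 > Line 5/first 12 > Line 9/second 11 > Line 18/second 7 > Line 5/second 4 > Line 7/second 3 > Line 13/second 2.
Line 18 first at 29: fill all 25 — 140 left.
Line 13 first at 28: fill all 50 — 90 left.
Line 7/first (24): +15 — 75 left.
Fill Line 9 first block (45 at 21) — 30 left.
Line 5/first: +30 of 40 at 12; pool empty.
Total = 29×25 + 28×50 + 24×15 + 21×45 + 12×30 = 3790.

3790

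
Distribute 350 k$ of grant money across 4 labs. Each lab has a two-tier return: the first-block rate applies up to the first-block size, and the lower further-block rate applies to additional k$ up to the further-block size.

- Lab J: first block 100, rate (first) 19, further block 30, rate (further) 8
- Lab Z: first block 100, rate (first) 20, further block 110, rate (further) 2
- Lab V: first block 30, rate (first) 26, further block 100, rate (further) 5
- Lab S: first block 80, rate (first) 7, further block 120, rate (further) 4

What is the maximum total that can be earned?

5530

Order all 8 blocks by rate: Lab V/T1 26 > Lab Z/T1 20 > Lab J/T1 19 > Lab J/T2 8 > Lab S/T1 7 > Lab V/T2 5 > Lab S/T2 4 > Lab Z/T2 2.
Lab V/T1 (26): +30 → 320 left.
Fill Lab Z T1 block (100 at 20) → 220 left.
Lab J T1 at 19: fill all 100 → 120 left.
Lab J/T2 (8): +30 → 90 left.
Fill Lab S T1 block (80 at 7) → 10 left.
Lab V T2 at 5: only 10 left, fill 10.
Total = 26×30 + 20×100 + 19×100 + 8×30 + 7×80 + 5×10 = 5530.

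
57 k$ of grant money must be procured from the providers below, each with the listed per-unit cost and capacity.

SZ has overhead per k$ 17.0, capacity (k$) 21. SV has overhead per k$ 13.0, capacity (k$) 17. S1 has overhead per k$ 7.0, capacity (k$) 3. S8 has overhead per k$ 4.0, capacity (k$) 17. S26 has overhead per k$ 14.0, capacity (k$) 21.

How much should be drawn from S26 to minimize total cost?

20

Use providers in increasing cost order.
S8 at 4.0: take all 17 k$ — 40 still needed.
Take 3 from S1 at 7.0 — need 37 more.
SV (13.0): use full 17 — 20 k$ to go.
S26 at 14.0: take 20 of its 21 — requirement met.
SZ: unused.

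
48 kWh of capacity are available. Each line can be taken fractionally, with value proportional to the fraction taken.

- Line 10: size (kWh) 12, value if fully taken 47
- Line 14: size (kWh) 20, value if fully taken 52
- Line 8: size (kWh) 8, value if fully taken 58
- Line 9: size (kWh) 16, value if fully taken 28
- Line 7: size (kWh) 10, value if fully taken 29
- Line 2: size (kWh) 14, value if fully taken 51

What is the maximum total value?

195.4

Sort by value density: Line 8 58/8≈7.25, Line 10 47/12≈3.92, Line 2 51/14≈3.64, Line 7 29/10≈2.9, Line 14 52/20≈2.6, Line 9 28/16≈1.75.
All 8 kWh of Line 8 fit (value 58) — 40 remain.
All 12 kWh of Line 10 fit (value 47) — 28 remain.
All 14 kWh of Line 2 fit (value 51) — 14 remain.
Take all of Line 7 (10 kWh, value 29) — 4 kWh left.
Only 4 kWh remain; take 4/20 of Line 14 for value 52×4/20 = 10.4.
Total value = 195.4.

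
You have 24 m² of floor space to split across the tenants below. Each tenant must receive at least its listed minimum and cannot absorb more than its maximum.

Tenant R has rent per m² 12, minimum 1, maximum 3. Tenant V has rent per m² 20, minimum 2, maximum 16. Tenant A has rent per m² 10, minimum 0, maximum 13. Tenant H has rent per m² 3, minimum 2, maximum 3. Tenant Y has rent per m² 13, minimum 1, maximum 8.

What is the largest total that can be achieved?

Meeting every minimum uses 1+2+0+2+1 = 6 m², leaving 18.
Rank by rent per m²: Tenant V 20 > Tenant Y 13 > Tenant R 12 > Tenant A 10 > Tenant H 3.
Give Tenant V 14 more to hit its cap of 16 ; 4 left.
Tenant Y: +4 (room for 7) → 5. Pool exhausted.
Total = 12×1 + 20×16 + 3×2 + 13×5 = 403.

403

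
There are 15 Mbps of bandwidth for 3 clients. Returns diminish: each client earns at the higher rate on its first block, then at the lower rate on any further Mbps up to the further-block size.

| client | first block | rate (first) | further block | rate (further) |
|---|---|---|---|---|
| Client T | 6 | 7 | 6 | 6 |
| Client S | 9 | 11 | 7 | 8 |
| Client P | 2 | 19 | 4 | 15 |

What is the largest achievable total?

Order all 6 blocks by rate: Client P/T1 19 > Client P/T2 15 > Client S/T1 11 > Client S/T2 8 > Client T/T1 7 > Client T/T2 6.
Client P T1 at 19: fill all 2 ; 13 left.
Fill Client P T2 block (4 at 15) ; 9 left.
Client S/T1 (11): +9 ; 0 left.
Total = 19×2 + 15×4 + 11×9 = 197.

197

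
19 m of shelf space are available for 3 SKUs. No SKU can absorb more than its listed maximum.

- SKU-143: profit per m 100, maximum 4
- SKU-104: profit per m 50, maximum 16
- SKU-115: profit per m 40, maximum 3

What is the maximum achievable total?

Rank by profit per m: SKU-143 100 > SKU-104 50 > SKU-115 40.
Give SKU-143 4 to hit its cap of 4 → 15 left.
SKU-104 has room for 16 but only 15 remain, so it gets 15.
Total = 100×4 + 50×15 = 1150.

1150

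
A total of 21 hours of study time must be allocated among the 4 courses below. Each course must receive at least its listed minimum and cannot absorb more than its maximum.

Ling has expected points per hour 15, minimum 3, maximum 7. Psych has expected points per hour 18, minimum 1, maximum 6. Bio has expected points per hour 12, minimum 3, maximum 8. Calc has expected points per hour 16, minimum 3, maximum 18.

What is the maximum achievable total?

333

Meeting every minimum uses 3+1+3+3 = 10 hours, leaving 11.
Order the courses by expected points per hour: Psych 18 > Calc 16 > Ling 15 > Bio 12.
Psych: +5 to 6 (cap) → 6 left.
Calc: +6 (room for 15) → 9. Pool exhausted.
Total = 15×3 + 18×6 + 12×3 + 16×9 = 333.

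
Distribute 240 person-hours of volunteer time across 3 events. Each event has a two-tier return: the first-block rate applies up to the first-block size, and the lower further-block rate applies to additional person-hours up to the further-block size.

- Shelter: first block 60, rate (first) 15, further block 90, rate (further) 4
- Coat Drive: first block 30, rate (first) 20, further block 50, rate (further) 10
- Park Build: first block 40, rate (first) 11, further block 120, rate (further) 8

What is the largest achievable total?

2920

Order all 6 blocks by rate: Coat Drive/T1 20 > Shelter/T1 15 > Park Build/T1 11 > Coat Drive/T2 10 > Park Build/T2 8 > Shelter/T2 4.
Fill Coat Drive T1 block (30 at 20) — 210 left.
Fill Shelter T1 block (60 at 15) — 150 left.
Park Build/T1 (11): +40 — 110 left.
Coat Drive T2 at 10: fill all 50 — 60 left.
Park Build T2 at 8: only 60 left, fill 60.
Total = 20×30 + 15×60 + 11×40 + 10×50 + 8×60 = 2920.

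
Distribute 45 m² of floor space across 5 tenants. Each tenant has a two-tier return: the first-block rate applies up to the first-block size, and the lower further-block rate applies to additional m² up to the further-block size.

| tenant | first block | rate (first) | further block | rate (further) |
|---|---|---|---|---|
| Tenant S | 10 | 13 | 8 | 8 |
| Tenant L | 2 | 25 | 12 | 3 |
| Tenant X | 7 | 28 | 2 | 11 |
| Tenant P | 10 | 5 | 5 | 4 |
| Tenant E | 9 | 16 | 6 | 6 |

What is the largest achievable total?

647

Order all 10 blocks by rate: Tenant X/first 28 > Tenant L/first 25 > Tenant E/first 16 > Tenant S/first 13 > Tenant X/second 11 > Tenant S/second 8 > Tenant E/second 6 > Tenant P/first 5 > Tenant P/second 4 > Tenant L/second 3.
Fill Tenant X first block (7 at 28) → 38 left.
Tenant L/first (25): +2 → 36 left.
Fill Tenant E first block (9 at 16) → 27 left.
Fill Tenant S first block (10 at 13) → 17 left.
Tenant X/second (11): +2 → 15 left.
Tenant S/second (8): +8 → 7 left.
Tenant E second at 6: fill all 6 → 1 left.
Tenant P first at 5: only 1 left, fill 1.
Total = 28×7 + 25×2 + 16×9 + 13×10 + 11×2 + 8×8 + 6×6 + 5×1 = 647.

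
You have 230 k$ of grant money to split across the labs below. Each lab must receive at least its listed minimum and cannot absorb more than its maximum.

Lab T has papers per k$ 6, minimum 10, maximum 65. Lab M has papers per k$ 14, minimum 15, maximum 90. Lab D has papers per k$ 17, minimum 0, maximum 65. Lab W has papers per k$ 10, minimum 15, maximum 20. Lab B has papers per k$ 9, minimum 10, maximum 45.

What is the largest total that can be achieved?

Meeting every minimum uses 10+15+0+15+10 = 50 k$, leaving 180.
Order the labs by papers per k$: Lab D 17 > Lab M 14 > Lab W 10 > Lab B 9 > Lab T 6.
Lab D: +65 to 65 (cap) — 115 left.
Give Lab M 75 more to hit its cap of 90 — 40 left.
Give Lab W 5 more to hit its cap of 20 — 35 left.
Lab B takes 35 more to reach its cap of 45 — 0 left.
Total = 6×10 + 14×90 + 17×65 + 10×20 + 9×45 = 3030.

3030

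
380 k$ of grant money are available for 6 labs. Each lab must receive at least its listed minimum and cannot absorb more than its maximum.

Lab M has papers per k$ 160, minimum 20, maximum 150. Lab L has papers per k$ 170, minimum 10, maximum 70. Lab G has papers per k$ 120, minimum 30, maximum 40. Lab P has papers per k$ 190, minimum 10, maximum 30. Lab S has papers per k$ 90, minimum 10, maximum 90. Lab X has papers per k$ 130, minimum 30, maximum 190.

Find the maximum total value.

57800

Meeting every minimum uses 20+10+30+10+10+30 = 110 k$, leaving 270.
Order the labs by papers per k$: Lab P 190 > Lab L 170 > Lab M 160 > Lab X 130 > Lab G 120 > Lab S 90.
Lab P: +20 to 30 (cap) → 250 left.
Give Lab L 60 more to hit its cap of 70 → 190 left.
Lab M: +130 to 150 (cap) → 60 left.
Only 60 left; Lab X takes them to reach 90.
Total = 160×150 + 170×70 + 120×30 + 190×30 + 90×10 + 130×90 = 57800.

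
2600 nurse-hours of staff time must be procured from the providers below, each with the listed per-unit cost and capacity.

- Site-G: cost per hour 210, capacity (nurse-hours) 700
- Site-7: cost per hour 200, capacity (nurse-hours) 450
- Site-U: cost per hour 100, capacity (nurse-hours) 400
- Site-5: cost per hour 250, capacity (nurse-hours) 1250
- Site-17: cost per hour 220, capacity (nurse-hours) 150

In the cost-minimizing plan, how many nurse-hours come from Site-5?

900

Fill from the cheapest provider first.
Site-U (100): use full 400 — 2200 nurse-hours to go.
Site-7 at 200: take all 450 nurse-hours — 1750 still needed.
Take 700 from Site-G at 210 — need 1050 more.
Take 150 from Site-17 at 220 — need 900 more.
Site-5 (250): take the remaining 900 — done.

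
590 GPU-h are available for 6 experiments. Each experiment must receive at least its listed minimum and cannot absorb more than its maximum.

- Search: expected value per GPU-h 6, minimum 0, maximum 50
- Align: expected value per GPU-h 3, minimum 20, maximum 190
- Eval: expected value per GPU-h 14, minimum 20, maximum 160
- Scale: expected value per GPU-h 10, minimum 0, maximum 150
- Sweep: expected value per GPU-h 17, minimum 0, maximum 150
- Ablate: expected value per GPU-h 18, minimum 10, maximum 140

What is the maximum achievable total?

Meeting every minimum uses 0+20+20+0+0+10 = 50 GPU-h, leaving 540.
Rank by expected value per GPU-h: Ablate 18 > Sweep 17 > Eval 14 > Scale 10 > Search 6 > Align 3.
Ablate takes 130 more to reach its cap of 140 → 410 left.
Sweep: +150 to 150 (cap) → 260 left.
Eval takes 140 more to reach its cap of 160 → 120 left.
Only 120 left; Scale takes them to reach 120.
Total = 3×20 + 14×160 + 10×120 + 17×150 + 18×140 = 8570.

8570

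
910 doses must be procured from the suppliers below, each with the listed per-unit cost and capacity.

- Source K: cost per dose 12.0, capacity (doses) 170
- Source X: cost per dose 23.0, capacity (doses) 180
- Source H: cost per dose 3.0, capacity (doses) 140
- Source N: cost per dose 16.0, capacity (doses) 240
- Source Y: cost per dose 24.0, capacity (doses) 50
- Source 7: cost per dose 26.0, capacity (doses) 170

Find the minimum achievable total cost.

Cheapest first:
Source H at 3.0: take all 140 doses ; 770 still needed.
Take 170 from Source K at 12.0 ; need 600 more.
Source N at 16.0: take all 240 doses ; 360 still needed.
Source X (23.0): use full 180 ; 180 doses to go.
Source Y at 24.0: take all 50 doses ; 130 still needed.
Source 7 at 26.0: take 130 of its 170 ; requirement met.
Cost = 140×3.0 + 170×12.0 + 240×16.0 + 180×23.0 + 50×24.0 + 130×26.0 = 15020.

15020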